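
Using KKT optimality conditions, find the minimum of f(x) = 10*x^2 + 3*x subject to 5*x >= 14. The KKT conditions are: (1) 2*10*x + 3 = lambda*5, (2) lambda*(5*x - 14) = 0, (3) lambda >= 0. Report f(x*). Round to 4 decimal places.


Step 1: Try lambda = 0 (constraint inactive).
x_unc = -3/(2*10) = -0.15
Check: 5*-0.15 = -0.75 < 14 -- violated!
Step 2: Constraint must be active: 5*x = 14
x* = 14/5 = 2.8
lambda = (2*10*2.8 + 3)/5 = 11.8
Step 3: Compute optimal value.
f(x*) = 10*2.8^2 + 3*2.8 = 86.8


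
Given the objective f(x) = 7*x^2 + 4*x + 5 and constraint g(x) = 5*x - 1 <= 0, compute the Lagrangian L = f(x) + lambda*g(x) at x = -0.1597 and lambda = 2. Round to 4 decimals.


Step 1: Evaluate f(x).
f(-0.1597) = 7*(-0.1597)^2 + 4*(-0.1597) + 5 = 4.5397
Step 2: Evaluate g(x).
g(-0.1597) = 5*-0.1597 - 1 = -1.7985
Step 3: Compute Lagrangian.
L = 4.5397 + 2*-1.7985 = 0.9427


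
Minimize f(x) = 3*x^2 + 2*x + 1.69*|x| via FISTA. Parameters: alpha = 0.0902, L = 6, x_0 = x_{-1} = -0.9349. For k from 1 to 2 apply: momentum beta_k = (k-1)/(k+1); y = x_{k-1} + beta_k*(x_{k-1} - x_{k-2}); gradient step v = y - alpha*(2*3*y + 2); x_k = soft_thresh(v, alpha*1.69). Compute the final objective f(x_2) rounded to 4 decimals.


FISTA on f(x) = 3*x^2 + 2*x + 1.69*|x|
L = 6, alpha = 0.0902
Iteration 1: beta = 0.0, y = -0.9349 + 0.0*(-0.9349 + 0.9349) = -0.9349
  grad(y) = -3.6094, v = y - alpha*grad = -0.6093
  prox(v) = soft_thresh(-0.6093, 0.1524) = -0.4569
Iteration 2: beta = 0.3333, y = -0.4569 + 0.3333*(-0.4569 + 0.9349) = -0.2976
  grad(y) = 0.2146, v = y - alpha*grad = -0.3169
  prox(v) = soft_thresh(-0.3169, 0.1524) = -0.1645
f(x_2) = 3*(-0.1645)^2 + 2*(-0.1645) + 1.69*|-0.1645| = 0.0302


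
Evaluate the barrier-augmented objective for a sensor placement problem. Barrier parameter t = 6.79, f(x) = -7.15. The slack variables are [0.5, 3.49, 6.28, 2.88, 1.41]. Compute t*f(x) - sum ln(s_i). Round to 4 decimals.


Step 1: Compute log-barrier.
ln values: [-0.6931, 1.2499, 1.8374, 1.0578, 0.3436]
phi = -(-0.6931 + 1.2499 + 1.8374 + 1.0578 + 0.3436) = -3.7955
Step 2: Compute augmented objective.
t*f(x) = 6.79*-7.15 = -48.5485
Total = -48.5485 - 3.7955 = -52.344


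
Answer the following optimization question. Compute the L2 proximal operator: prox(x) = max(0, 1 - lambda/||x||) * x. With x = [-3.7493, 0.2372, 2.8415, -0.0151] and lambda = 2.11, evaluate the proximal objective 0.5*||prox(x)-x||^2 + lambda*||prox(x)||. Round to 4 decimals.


Step 1: Compute ||x||.
||x|| = 4.7104
Step 2: Compute scaling factor.
scale = max(0, 1 - 2.11/4.7104) = 0.5521
Step 3: prox(x) = [-2.0698, 0.1309, 1.5687, -0.0083]
||prox(x)|| = 2.6004
Step 4: Proximal objective.
0.5*||prox-x||^2 = 2.2261
lambda*||prox|| = 5.4868
Total = 7.7129


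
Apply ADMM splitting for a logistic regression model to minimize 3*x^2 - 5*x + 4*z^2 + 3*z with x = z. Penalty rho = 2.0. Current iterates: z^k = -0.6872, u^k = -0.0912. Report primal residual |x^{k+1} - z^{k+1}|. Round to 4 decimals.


ADMM iteration with rho = 2.0, z^k = -0.6872, u^k = -0.0912
Step 1: x-update.
Minimize 3*x^2 - 5*x + (2.0/2)*(x + 0.6872 - 0.0912)^2
FOC: (2*3 + 2.0)*x = 5 + 2.0*(-0.6872 + 0.0912)
x^{k+1} = 0.476
Step 2: z-update.
Minimize 4*z^2 + 3*z + (2.0/2)*(0.476 - z - 0.0912)^2
FOC: (2*4 + 2.0)*z = -3 + 2.0*(0.476 - 0.0912)
z^{k+1} = -0.223
Step 3: u-update.
u^{k+1} = -0.0912 + 0.476 + 0.223 = 0.6078
Step 4: Primal residual = |0.476 + 0.223| = 0.699


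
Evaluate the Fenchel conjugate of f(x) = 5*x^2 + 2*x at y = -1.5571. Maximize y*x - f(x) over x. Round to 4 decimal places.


f*(y) = sup_x {y*x - a*x^2 - b*x} = sup_x {(y-b)*x - a*x^2}
FOC: (y - b) - 2a*x = 0 => x* = (y - b)/(2a)
x* = (-1.5571 - 2)/(2*5) = -0.3557
f*(-1.5571) = (y-b)^2/(4a) = (-1.5571 - 2)^2/(4*5)
= 12.653/20 = 0.6326


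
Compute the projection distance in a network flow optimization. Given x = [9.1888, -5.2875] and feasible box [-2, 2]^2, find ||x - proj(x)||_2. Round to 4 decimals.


Project each component onto [-2, 2].
clip(9.1888) = 2.0, clip(-5.2875) = -2.0
Projection = [2.0, -2.0]
Squared diffs: [51.6788, 10.8077]
Distance = sqrt(62.4865) = 7.9048


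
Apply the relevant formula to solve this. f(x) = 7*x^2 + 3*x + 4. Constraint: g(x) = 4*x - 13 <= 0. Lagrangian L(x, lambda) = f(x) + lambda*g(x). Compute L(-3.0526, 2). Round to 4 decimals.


Step 1: Evaluate f(x).
f(-3.0526) = 7*(-3.0526)^2 + 3*(-3.0526) + 4 = 60.0708
Step 2: Evaluate g(x).
g(-3.0526) = 4*-3.0526 - 13 = -25.2104
Step 3: Compute Lagrangian.
L = 60.0708 + 2*-25.2104 = 9.65


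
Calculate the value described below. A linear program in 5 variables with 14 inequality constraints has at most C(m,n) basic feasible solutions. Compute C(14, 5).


Each vertex corresponds to some choice of n active constraints out of m, so the number of vertices is at most C(m, n) = m! / (n!(m-n)!).
m = 14, n = 5
Numerator: 14 * 13 * 12 * 11 * 10
Denominator: 5! = 120
C(14, 5) = 2002


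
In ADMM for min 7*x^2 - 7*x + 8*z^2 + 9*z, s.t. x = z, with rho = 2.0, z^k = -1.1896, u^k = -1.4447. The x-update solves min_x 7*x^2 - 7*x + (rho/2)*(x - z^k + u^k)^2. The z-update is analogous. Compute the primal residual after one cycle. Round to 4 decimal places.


ADMM iteration with rho = 2.0, z^k = -1.1896, u^k = -1.4447
Step 1: x-update.
Minimize 7*x^2 - 7*x + (2.0/2)*(x + 1.1896 - 1.4447)^2
FOC: (2*7 + 2.0)*x = 7 + 2.0*(-1.1896 + 1.4447)
x^{k+1} = 0.4694
Step 2: z-update.
Minimize 8*z^2 + 9*z + (2.0/2)*(0.4694 - z - 1.4447)^2
FOC: (2*8 + 2.0)*z = -9 + 2.0*(0.4694 - 1.4447)
z^{k+1} = -0.6084
Step 3: u-update.
u^{k+1} = -1.4447 + 0.4694 + 0.6084 = -0.3669
Step 4: Primal residual = |0.4694 + 0.6084| = 1.0778


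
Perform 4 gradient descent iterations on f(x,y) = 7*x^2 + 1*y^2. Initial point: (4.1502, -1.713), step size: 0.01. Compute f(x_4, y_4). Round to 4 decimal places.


Gradient descent on f(x,y) = 7*x^2 + 1*y^2.
Starting point: (4.1502, -1.713), alpha = 0.01
Step 1: grad_x = 2*7*4.1502 = 58.1028, grad_y = 2*1*-1.713 = -3.426
  x_1 = 4.1502 - 0.01*58.1028 = 3.5692
  y_1 = -1.713 - 0.01*-3.426 = -1.6787
Step 2: grad_x = 2*7*3.5692 = 49.9684, grad_y = 2*1*-1.6787 = -3.3575
  x_2 = 3.5692 - 0.01*49.9684 = 3.0695
  y_2 = -1.6787 - 0.01*-3.3575 = -1.6452
Step 3: grad_x = 2*7*3.0695 = 42.9728, grad_y = 2*1*-1.6452 = -3.2903
  x_3 = 3.0695 - 0.01*42.9728 = 2.6398
  y_3 = -1.6452 - 0.01*-3.2903 = -1.6123
Step 4: grad_x = 2*7*2.6398 = 36.9566, grad_y = 2*1*-1.6123 = -3.2245
  x_4 = 2.6398 - 0.01*36.9566 = 2.2702
  y_4 = -1.6123 - 0.01*-3.2245 = -1.58
f(2.2702, -1.58) = 7*2.2702^2 + 1*(-1.58)^2 = 38.5729


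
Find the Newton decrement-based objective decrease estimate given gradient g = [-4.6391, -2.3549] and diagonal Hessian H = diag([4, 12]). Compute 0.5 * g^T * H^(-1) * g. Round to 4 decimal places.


Step 1: H is diagonal, so H^(-1) * g = [-1.1598, -0.1962].
Step 2: g^T H^(-1) g = sum_i g_i^2 / H_ii
  = (-4.6391)^2/4 + (-2.3549)^2/12
  = 5.3803 + 0.4621 = 5.8424
Step 3: Objective decrease = 0.5 * g^T H^(-1) g = 2.9212


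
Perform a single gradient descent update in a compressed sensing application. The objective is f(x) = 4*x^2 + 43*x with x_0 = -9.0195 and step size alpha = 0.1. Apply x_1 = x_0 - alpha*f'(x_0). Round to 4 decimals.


We compute the gradient at x_0 and apply the update.
f'(x) = 8*x + 43
f'(-9.0195) = 8*-9.0195 + 43 = -29.156
x_1 = -9.0195 - 0.1*-29.156 = -6.1039


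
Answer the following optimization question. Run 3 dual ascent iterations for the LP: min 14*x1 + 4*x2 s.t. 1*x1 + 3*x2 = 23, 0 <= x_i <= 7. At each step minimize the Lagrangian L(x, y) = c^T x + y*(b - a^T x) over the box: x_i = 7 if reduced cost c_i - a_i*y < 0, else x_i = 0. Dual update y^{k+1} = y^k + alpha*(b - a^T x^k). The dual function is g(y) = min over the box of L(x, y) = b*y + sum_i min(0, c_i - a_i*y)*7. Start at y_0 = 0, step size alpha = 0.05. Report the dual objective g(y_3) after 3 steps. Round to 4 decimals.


Dual ascent for LP: min 14*x1 + 4*x2, 1*x1 + 3*x2 = 23, 0 <= x_i <= 7
Step 1: y^k = 0.0, reduced costs: (14.0, 4.0)
  x^k = (0.0, 0.0), subgradient = b - a^T x = 23.0
  y^{k+1} = 0.0 + 0.05*23.0 = 1.15
Step 2: y^k = 1.15, reduced costs: (12.85, 0.55)
  x^k = (0.0, 0.0), subgradient = b - a^T x = 23.0
  y^{k+1} = 1.15 + 0.05*23.0 = 2.3
Step 3: y^k = 2.3, reduced costs: (11.7, -2.9)
  x^k = (0.0, 7.0), subgradient = b - a^T x = 2.0
  y^{k+1} = 2.3 + 0.05*2.0 = 2.4
Dual objective at y_3 = 2.4: reduced costs (11.6, -3.2), box minimizer x = (0.0, 7.0)
g(y_3) = b*y + (c1 - a1*y)*x1 + (c2 - a2*y)*x2 = 23*2.4 + 11.6*0.0 + (-3.2)*7.0 = 55.2 + 0.0 - 22.4 = 32.8


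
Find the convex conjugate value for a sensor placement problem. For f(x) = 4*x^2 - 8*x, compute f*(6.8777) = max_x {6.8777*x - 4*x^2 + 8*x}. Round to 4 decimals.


f*(y) = sup_x {y*x - a*x^2 - b*x} = sup_x {(y-b)*x - a*x^2}
FOC: (y - b) - 2a*x = 0 => x* = (y - b)/(2a)
x* = (6.8777 + 8)/(2*4) = 1.8597
f*(6.8777) = (y-b)^2/(4a) = (6.8777 + 8)^2/(4*4)
= 221.346/16 = 13.8341


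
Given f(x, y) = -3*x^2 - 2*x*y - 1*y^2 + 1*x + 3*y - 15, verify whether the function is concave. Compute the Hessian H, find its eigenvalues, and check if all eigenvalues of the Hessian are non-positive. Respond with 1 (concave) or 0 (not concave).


The Hessian of f(x,y) = -3*x^2 - 2*x*y - 1*y^2 + 1*x + 3*y - 15 is:
H = [[-6, -2], [-2, -2]]
Trace = -6 - 2 = -8
Determinant = -6*-2 - (-2)^2 = 8
Discriminant = (-8)^2 - 4*8 = 32.0
Eigenvalues: lambda_1 = -6.8284, lambda_2 = -1.1716
The function is concave.

1


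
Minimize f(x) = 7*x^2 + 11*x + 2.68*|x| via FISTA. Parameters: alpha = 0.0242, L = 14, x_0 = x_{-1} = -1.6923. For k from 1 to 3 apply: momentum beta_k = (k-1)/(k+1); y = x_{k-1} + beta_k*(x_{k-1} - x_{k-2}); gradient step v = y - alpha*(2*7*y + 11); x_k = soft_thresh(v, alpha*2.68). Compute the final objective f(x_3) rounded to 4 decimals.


FISTA on f(x) = 7*x^2 + 11*x + 2.68*|x|
L = 14, alpha = 0.0242
Iteration 1: beta = 0.0, y = -1.6923 + 0.0*(-1.6923 + 1.6923) = -1.6923
  grad(y) = -12.6922, v = y - alpha*grad = -1.3851
  prox(v) = soft_thresh(-1.3851, 0.0649) = -1.3203
Iteration 2: beta = 0.3333, y = -1.3203 + 0.3333*(-1.3203 + 1.6923) = -1.1963
  grad(y) = -5.7481, v = y - alpha*grad = -1.0572
  prox(v) = soft_thresh(-1.0572, 0.0649) = -0.9923
Iteration 3: beta = 0.5, y = -0.9923 + 0.5*(-0.9923 + 1.3203) = -0.8284
  grad(y) = -0.5969, v = y - alpha*grad = -0.8139
  prox(v) = soft_thresh(-0.8139, 0.0649) = -0.749
f(x_3) = 7*(-0.749)^2 + 11*(-0.749) + 2.68*|-0.749| = -2.3046


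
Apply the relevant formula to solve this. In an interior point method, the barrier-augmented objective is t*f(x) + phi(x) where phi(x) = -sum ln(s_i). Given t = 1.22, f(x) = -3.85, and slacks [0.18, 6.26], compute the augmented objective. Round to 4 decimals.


Step 1: Compute log-barrier.
ln values: [-1.7148, 1.8342]
phi = -(-1.7148 + 1.8342) = -0.1194
Step 2: Compute augmented objective.
t*f(x) = 1.22*-3.85 = -4.697
Total = -4.697 - 0.1194 = -4.8164


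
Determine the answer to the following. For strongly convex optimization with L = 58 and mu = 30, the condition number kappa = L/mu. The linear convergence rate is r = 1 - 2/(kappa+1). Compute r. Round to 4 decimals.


Step 1: Compute the condition number.
kappa = L/mu = 58/30 = 1.9333
Step 2: Compute the convergence rate.
r = 1 - 2/(kappa + 1) = 1 - 2*mu/(L + mu) = (L - mu)/(L + mu) = 28/88 = 0.3182


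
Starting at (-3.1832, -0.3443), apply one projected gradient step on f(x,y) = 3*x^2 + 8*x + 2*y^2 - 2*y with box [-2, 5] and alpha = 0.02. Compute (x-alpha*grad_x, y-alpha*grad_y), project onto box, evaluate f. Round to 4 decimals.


Step 1: Compute gradient at (-3.1832, -0.3443).
grad_x = 2*3*-3.1832 + 8 = -11.0992
grad_y = 2*2*-0.3443 - 2 = -3.3772
Step 2: Gradient step.
x_raw = -3.1832 - 0.02*-11.0992 = -2.9612
y_raw = -0.3443 - 0.02*-3.3772 = -0.2768
Step 3: Project onto [-2, 5].
x_proj = clip(-2.9612) = -2.0
y_proj = clip(-0.2768) = -0.2768
Step 4: Evaluate f.
f(-2.0, -0.2768) = -3.2933


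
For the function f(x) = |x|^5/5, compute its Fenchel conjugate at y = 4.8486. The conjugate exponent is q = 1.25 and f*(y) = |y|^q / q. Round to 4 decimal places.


The conjugate exponent q satisfies 1/p + 1/q = 1.
p = 5, so q = 5/(5 - 1) = 1.25
|y|^q = 4.8486^1.25 = 7.1948
f*(4.8486) = 7.1948 / 1.25 = 5.7559


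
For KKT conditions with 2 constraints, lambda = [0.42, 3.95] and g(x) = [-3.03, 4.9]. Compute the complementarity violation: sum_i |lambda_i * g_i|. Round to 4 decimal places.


KKT complementary slackness check:
lambda_1 * g_1 = 0.42 * -3.03 = -1.2726
lambda_2 * g_2 = 3.95 * 4.9 = 19.355
Total violation = 1.2726 + 19.355 = 20.6276


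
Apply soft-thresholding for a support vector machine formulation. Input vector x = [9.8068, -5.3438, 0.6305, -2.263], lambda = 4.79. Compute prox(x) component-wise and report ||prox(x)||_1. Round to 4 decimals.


Soft-thresholding with lambda = 4.79:
prox(9.8068) = sign(9.8068)*max(|9.8068| - 4.79, 0) = 5.0168
prox(-5.3438) = sign(-5.3438)*max(|-5.3438| - 4.79, 0) = -0.5538
prox(0.6305) = sign(0.6305)*max(|0.6305| - 4.79, 0) = 0.0
prox(-2.263) = sign(-2.263)*max(|-2.263| - 4.79, 0) = 0.0
prox(x) = [5.0168, -0.5538, 0.0, 0.0]
||prox(x)||_1 = 5.0168 + 0.5538 + 0.0 + 0.0 = 5.5706


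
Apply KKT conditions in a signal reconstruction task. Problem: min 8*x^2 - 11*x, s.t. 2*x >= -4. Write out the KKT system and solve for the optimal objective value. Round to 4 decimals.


Step 1: Try lambda = 0 (constraint inactive).
Stationarity: 2*8*x - 11 = 0
x* = 11/(2*8) = 0.6875
Check constraint: 2*0.6875 = 1.375 >= -4 -- satisfied.
Step 2: Compute optimal value.
f(x*) = 8*0.6875^2 - 11*0.6875 = -3.7813


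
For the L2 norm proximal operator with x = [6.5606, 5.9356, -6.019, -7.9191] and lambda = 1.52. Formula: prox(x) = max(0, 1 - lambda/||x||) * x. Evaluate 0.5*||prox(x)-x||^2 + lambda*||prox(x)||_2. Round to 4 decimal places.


Step 1: Compute ||x||.
||x|| = 13.3121
Step 2: Compute scaling factor.
scale = max(0, 1 - 1.52/13.3121) = 0.8858
Step 3: prox(x) = [5.8115, 5.2579, -5.3317, -7.0149]
||prox(x)|| = 11.7921
Step 4: Proximal objective.
0.5*||prox-x||^2 = 1.1552
lambda*||prox|| = 17.924
Total = 19.0793


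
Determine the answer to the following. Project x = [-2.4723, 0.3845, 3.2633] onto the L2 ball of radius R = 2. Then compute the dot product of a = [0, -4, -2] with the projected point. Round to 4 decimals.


Step 1: Compute ||x|| (intermediates to 6 decimals).
||x|| = sqrt((-2.4723)^2 + 0.3845^2 + 3.2633^2) = 4.112084
Step 2: Project.
Since ||x|| > R, scale = R/||x|| = 2/4.112084 = 0.486371, proj(x) = scale * x
proj(x) = [-1.202455, 0.18701, 1.587174]
Step 3: Dot product.
a^T * proj(x) = 0*(-1.202455) - 4*0.18701 - 2*1.587174 = -3.9224


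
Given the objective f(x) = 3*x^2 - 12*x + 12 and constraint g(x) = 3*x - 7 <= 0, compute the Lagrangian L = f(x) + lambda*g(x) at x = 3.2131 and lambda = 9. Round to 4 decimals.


Step 1: Evaluate f(x).
f(3.2131) = 3*3.2131^2 - 12*3.2131 + 12 = 4.4148
Step 2: Evaluate g(x).
g(3.2131) = 3*3.2131 - 7 = 2.6393
Step 3: Compute Lagrangian.
L = 4.4148 + 9*2.6393 = 28.1685


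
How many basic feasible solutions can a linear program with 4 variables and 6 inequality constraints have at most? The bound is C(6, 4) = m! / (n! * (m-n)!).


Each vertex corresponds to some choice of n active constraints out of m, so the number of vertices is at most C(m, n) = m! / (n!(m-n)!).
m = 6, n = 4
Numerator: 6 * 5 * 4 * 3
Denominator: 4! = 24
C(6, 4) = 15


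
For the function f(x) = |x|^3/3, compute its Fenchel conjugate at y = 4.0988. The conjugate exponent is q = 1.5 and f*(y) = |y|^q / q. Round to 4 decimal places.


The conjugate exponent q satisfies 1/p + 1/q = 1.
p = 3, so q = 3/(3 - 1) = 1.5
|y|^q = 4.0988^1.5 = 8.2982
f*(4.0988) = 8.2982 / 1.5 = 5.5321


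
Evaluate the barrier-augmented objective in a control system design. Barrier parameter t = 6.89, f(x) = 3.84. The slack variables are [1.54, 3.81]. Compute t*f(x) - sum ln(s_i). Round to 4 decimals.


Step 1: Compute log-barrier.
ln values: [0.4318, 1.3376]
phi = -(0.4318 + 1.3376) = -1.7694
Step 2: Compute augmented objective.
t*f(x) = 6.89*3.84 = 26.4576
Total = 26.4576 - 1.7694 = 24.6882


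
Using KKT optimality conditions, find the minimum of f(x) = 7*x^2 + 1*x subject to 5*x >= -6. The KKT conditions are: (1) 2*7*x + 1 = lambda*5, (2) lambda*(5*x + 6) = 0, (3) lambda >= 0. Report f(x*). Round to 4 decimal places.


Step 1: Try lambda = 0 (constraint inactive).
Stationarity: 2*7*x + 1 = 0
x* = -1/(2*7) = -1/14 = -0.0714 (rounded; the exact value -1/14 is used below)
Check constraint: 5*-0.0714 = -0.357 >= -6 -- satisfied.
Step 2: Compute optimal value.
f(x*) = 7*(-1/14)^2 + 1*(-1/14) = -0.0357


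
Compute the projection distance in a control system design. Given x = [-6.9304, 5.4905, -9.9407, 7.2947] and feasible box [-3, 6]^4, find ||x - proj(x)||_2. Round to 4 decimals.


Project each component onto [-3, 6].
clip(-6.9304) = -3.0, clip(5.4905) = 5.4905, clip(-9.9407) = -3.0, clip(7.2947) = 6.0
Projection = [-3.0, 5.4905, -3.0, 6.0]
Squared diffs: [15.448, 0.0, 48.1733, 1.6762]
Distance = sqrt(65.2975) = 8.0807


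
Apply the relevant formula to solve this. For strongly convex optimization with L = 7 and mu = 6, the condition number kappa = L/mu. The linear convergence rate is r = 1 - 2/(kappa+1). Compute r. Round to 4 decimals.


Step 1: Compute the condition number.
kappa = L/mu = 7/6 = 1.1667
Step 2: Compute the convergence rate.
r = 1 - 2/(kappa + 1) = 1 - 2*mu/(L + mu) = (L - mu)/(L + mu) = 1/13 = 0.0769


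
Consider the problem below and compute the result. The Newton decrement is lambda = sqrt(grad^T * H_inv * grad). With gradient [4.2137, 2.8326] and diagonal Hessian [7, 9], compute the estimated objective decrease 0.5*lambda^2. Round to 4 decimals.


Step 1: H is diagonal, so H^(-1) * g = [0.602, 0.3147].
Step 2: g^T H^(-1) g = sum_i g_i^2 / H_ii
  = (4.2137)^2/7 + (2.8326)^2/9
  = 2.5365 + 0.8915 = 3.428
Step 3: Objective decrease = 0.5 * g^T H^(-1) g = 1.714


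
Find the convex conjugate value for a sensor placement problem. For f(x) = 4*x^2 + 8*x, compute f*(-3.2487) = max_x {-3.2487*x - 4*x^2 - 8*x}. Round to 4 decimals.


f*(y) = sup_x {y*x - a*x^2 - b*x} = sup_x {(y-b)*x - a*x^2}
FOC: (y - b) - 2a*x = 0 => x* = (y - b)/(2a)
x* = (-3.2487 - 8)/(2*4) = -1.4061
f*(-3.2487) = (y-b)^2/(4a) = (-3.2487 - 8)^2/(4*4)
= 126.5333/16 = 7.9083


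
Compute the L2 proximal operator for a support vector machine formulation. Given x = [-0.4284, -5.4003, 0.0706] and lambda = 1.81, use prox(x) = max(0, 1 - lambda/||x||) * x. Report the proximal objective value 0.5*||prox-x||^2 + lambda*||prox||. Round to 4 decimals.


Step 1: Compute ||x||.
||x|| = 5.4177
Step 2: Compute scaling factor.
scale = max(0, 1 - 1.81/5.4177) = 0.6659
Step 3: prox(x) = [-0.2853, -3.5961, 0.047]
||prox(x)|| = 3.6077
Step 4: Proximal objective.
0.5*||prox-x||^2 = 1.6381
lambda*||prox|| = 6.5299
Total = 8.168


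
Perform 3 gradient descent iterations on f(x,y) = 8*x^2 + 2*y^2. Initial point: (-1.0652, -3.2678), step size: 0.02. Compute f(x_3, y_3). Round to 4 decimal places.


Gradient descent on f(x,y) = 8*x^2 + 2*y^2.
Starting point: (-1.0652, -3.2678), alpha = 0.02
Step 1: grad_x = 2*8*-1.0652 = -17.0432, grad_y = 2*2*-3.2678 = -13.0712
  x_1 = -1.0652 - 0.02*-17.0432 = -0.7243
  y_1 = -3.2678 - 0.02*-13.0712 = -3.0064
Step 2: grad_x = 2*8*-0.7243 = -11.5894, grad_y = 2*2*-3.0064 = -12.0255
  x_2 = -0.7243 - 0.02*-11.5894 = -0.4925
  y_2 = -3.0064 - 0.02*-12.0255 = -2.7659
Step 3: grad_x = 2*8*-0.4925 = -7.8808, grad_y = 2*2*-2.7659 = -11.0635
  x_3 = -0.4925 - 0.02*-7.8808 = -0.3349
  y_3 = -2.7659 - 0.02*-11.0635 = -2.5446
f(-0.3349, -2.5446) = 8*(-0.3349)^2 + 2*(-2.5446)^2 = 13.8474


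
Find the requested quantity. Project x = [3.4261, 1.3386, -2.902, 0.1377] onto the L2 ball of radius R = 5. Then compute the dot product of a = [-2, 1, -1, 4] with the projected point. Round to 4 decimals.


Step 1: Compute ||x|| (intermediates to 6 decimals).
||x|| = sqrt(3.4261^2 + 1.3386^2 + (-2.902)^2 + 0.1377^2) = 4.687278
Step 2: Project.
Since ||x|| <= R, proj = x (no scaling needed).
proj(x) = [3.4261, 1.3386, -2.902, 0.1377]
Step 3: Dot product.
a^T * proj(x) = -2*3.4261 + 1*1.3386 - 1*(-2.902) + 4*0.1377 = -2.0608


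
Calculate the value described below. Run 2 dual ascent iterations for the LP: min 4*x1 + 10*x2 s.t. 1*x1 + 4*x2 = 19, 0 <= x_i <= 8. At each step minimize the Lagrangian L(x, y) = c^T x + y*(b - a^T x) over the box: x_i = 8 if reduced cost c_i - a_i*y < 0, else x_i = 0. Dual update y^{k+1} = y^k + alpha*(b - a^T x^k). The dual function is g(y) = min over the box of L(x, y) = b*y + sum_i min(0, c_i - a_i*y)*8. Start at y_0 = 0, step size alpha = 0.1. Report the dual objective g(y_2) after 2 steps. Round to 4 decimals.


Dual ascent for LP: min 4*x1 + 10*x2, 1*x1 + 4*x2 = 19, 0 <= x_i <= 8
Step 1: y^k = 0.0, reduced costs: (4.0, 10.0)
  x^k = (0.0, 0.0), subgradient = b - a^T x = 19.0
  y^{k+1} = 0.0 + 0.1*19.0 = 1.9
Step 2: y^k = 1.9, reduced costs: (2.1, 2.4)
  x^k = (0.0, 0.0), subgradient = b - a^T x = 19.0
  y^{k+1} = 1.9 + 0.1*19.0 = 3.8
Dual objective at y_2 = 3.8: reduced costs (0.2, -5.2), box minimizer x = (0.0, 8.0)
g(y_2) = b*y + (c1 - a1*y)*x1 + (c2 - a2*y)*x2 = 19*3.8 + 0.2*0.0 + (-5.2)*8.0 = 72.2 + 0.0 - 41.6 = 30.6


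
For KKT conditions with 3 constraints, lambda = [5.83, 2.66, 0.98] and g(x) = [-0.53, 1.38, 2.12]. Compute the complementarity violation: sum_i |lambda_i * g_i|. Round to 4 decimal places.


KKT complementary slackness check:
lambda_1 * g_1 = 5.83 * -0.53 = -3.0899
lambda_2 * g_2 = 2.66 * 1.38 = 3.6708
lambda_3 * g_3 = 0.98 * 2.12 = 2.0776
Total violation = 3.0899 + 3.6708 + 2.0776 = 8.8383


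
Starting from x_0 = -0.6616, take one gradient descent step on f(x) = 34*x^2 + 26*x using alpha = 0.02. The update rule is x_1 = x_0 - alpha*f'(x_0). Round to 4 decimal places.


We compute the gradient at x_0 and apply the update.
f'(x) = 68*x + 26
f'(-0.6616) = 68*-0.6616 + 26 = -18.9888
x_1 = -0.6616 - 0.02*-18.9888 = -0.2818


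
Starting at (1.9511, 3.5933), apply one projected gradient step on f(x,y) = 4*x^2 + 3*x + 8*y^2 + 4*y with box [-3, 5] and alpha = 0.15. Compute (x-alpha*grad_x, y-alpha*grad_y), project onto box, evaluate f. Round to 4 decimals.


Step 1: Compute gradient at (1.9511, 3.5933).
grad_x = 2*4*1.9511 + 3 = 18.6088
grad_y = 2*8*3.5933 + 4 = 61.4928
Step 2: Gradient step.
x_raw = 1.9511 - 0.15*18.6088 = -0.8402
y_raw = 3.5933 - 0.15*61.4928 = -5.6306
Step 3: Project onto [-3, 5].
x_proj = clip(-0.8402) = -0.8402
y_proj = clip(-5.6306) = -3.0
Step 4: Evaluate f.
f(-0.8402, -3.0) = 60.3032


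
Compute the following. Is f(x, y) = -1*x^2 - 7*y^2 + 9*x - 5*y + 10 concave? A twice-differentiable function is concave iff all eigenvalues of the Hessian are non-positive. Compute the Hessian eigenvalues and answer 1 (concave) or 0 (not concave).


The Hessian of f(x,y) = -1*x^2 - 7*y^2 + 9*x - 5*y + 10 is:
H = [[-2, 0], [0, -14]]
Trace = -2 - 14 = -16
Determinant = -2*-14 - (0)^2 = 28
Discriminant = (-16)^2 - 4*28 = 144.0
Eigenvalues: lambda_1 = -14.0, lambda_2 = -2.0
The function is concave.

1


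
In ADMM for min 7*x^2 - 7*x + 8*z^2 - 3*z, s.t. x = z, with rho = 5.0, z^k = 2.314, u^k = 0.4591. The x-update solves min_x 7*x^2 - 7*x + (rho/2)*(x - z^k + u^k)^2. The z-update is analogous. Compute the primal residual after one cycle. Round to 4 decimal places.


ADMM iteration with rho = 5.0, z^k = 2.314, u^k = 0.4591
Step 1: x-update.
Minimize 7*x^2 - 7*x + (5.0/2)*(x - 2.314 + 0.4591)^2
FOC: (2*7 + 5.0)*x = 7 + 5.0*(2.314 - 0.4591)
x^{k+1} = 0.8566
Step 2: z-update.
Minimize 8*z^2 - 3*z + (5.0/2)*(0.8566 - z + 0.4591)^2
FOC: (2*8 + 5.0)*z = 3 + 5.0*(0.8566 + 0.4591)
z^{k+1} = 0.4561
Step 3: u-update.
u^{k+1} = 0.4591 + 0.8566 - 0.4561 = 0.8595
Step 4: Primal residual = |0.8566 - 0.4561| = 0.4004


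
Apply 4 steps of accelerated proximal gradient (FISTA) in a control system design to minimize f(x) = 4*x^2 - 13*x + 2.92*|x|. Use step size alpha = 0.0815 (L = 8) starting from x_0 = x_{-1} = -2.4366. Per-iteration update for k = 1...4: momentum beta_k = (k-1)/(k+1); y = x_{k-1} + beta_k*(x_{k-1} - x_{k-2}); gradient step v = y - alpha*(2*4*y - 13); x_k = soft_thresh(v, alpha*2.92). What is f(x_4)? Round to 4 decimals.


FISTA on f(x) = 4*x^2 - 13*x + 2.92*|x|
L = 8, alpha = 0.0815
Iteration 1: beta = 0.0, y = -2.4366 + 0.0*(-2.4366 + 2.4366) = -2.4366
  grad(y) = -32.4928, v = y - alpha*grad = 0.2116
  prox(v) = soft_thresh(0.2116, 0.238) = 0.0
Iteration 2: beta = 0.3333, y = 0.0 + 0.3333*(0.0 + 2.4366) = 0.8122
  grad(y) = -6.5024, v = y - alpha*grad = 1.3421
  prox(v) = soft_thresh(1.3421, 0.238) = 1.1042
Iteration 3: beta = 0.5, y = 1.1042 + 0.5*(1.1042 - 0.0) = 1.6562
  grad(y) = 0.25, v = y - alpha*grad = 1.6359
  prox(v) = soft_thresh(1.6359, 0.238) = 1.3979
Iteration 4: beta = 0.6, y = 1.3979 + 0.6*(1.3979 - 1.1042) = 1.5741
  grad(y) = -0.4069, v = y - alpha*grad = 1.6073
  prox(v) = soft_thresh(1.6073, 0.238) = 1.3693
f(x_4) = 4*1.3693^2 - 13*1.3693 + 2.92*|1.3693| = -6.3026


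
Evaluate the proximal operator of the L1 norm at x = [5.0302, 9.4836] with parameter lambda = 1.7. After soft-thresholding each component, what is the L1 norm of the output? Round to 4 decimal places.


Soft-thresholding with lambda = 1.7:
prox(5.0302) = sign(5.0302)*max(|5.0302| - 1.7, 0) = 3.3302
prox(9.4836) = sign(9.4836)*max(|9.4836| - 1.7, 0) = 7.7836
prox(x) = [3.3302, 7.7836]
||prox(x)||_1 = 3.3302 + 7.7836 = 11.1138


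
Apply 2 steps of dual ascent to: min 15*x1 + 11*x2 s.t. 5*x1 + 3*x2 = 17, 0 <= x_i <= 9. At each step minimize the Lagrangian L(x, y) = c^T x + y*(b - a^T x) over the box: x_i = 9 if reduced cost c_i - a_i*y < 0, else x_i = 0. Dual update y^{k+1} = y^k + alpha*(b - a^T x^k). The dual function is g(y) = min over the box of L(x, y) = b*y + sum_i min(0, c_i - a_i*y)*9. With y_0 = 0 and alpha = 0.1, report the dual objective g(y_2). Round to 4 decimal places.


Dual ascent for LP: min 15*x1 + 11*x2, 5*x1 + 3*x2 = 17, 0 <= x_i <= 9
Step 1: y^k = 0.0, reduced costs: (15.0, 11.0)
  x^k = (0.0, 0.0), subgradient = b - a^T x = 17.0
  y^{k+1} = 0.0 + 0.1*17.0 = 1.7
Step 2: y^k = 1.7, reduced costs: (6.5, 5.9)
  x^k = (0.0, 0.0), subgradient = b - a^T x = 17.0
  y^{k+1} = 1.7 + 0.1*17.0 = 3.4
Dual objective at y_2 = 3.4: reduced costs (-2.0, 0.8), box minimizer x = (9.0, 0.0)
g(y_2) = b*y + (c1 - a1*y)*x1 + (c2 - a2*y)*x2 = 17*3.4 + (-2.0)*9.0 + 0.8*0.0 = 57.8 - 18.0 + 0.0 = 39.8


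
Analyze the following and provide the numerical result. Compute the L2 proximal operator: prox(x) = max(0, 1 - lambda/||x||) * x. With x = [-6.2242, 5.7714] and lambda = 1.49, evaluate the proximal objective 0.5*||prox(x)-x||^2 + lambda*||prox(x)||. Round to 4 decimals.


Step 1: Compute ||x||.
||x|| = 8.4882
Step 2: Compute scaling factor.
scale = max(0, 1 - 1.49/8.4882) = 0.8245
Step 3: prox(x) = [-5.1316, 4.7583]
||prox(x)|| = 6.9982
Step 4: Proximal objective.
0.5*||prox-x||^2 = 1.1101
lambda*||prox|| = 10.4273
Total = 11.5374


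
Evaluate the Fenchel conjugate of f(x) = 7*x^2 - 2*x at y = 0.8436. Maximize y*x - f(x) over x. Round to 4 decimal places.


f*(y) = sup_x {y*x - a*x^2 - b*x} = sup_x {(y-b)*x - a*x^2}
FOC: (y - b) - 2a*x = 0 => x* = (y - b)/(2a)
x* = (0.8436 + 2)/(2*7) = 0.2031
f*(0.8436) = (y-b)^2/(4a) = (0.8436 + 2)^2/(4*7)
= 8.0861/28 = 0.2888


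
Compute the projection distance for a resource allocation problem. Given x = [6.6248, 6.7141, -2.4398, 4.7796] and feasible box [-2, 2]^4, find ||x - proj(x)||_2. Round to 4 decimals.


Project each component onto [-2, 2].
clip(6.6248) = 2.0, clip(6.7141) = 2.0, clip(-2.4398) = -2.0, clip(4.7796) = 2.0
Projection = [2.0, 2.0, -2.0, 2.0]
Squared diffs: [21.3888, 22.2227, 0.1934, 7.7262]
Distance = sqrt(51.5311) = 7.1785


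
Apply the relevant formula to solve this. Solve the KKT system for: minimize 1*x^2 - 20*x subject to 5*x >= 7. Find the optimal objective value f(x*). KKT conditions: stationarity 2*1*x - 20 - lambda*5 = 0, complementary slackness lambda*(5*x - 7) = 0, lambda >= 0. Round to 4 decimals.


Step 1: Try lambda = 0 (constraint inactive).
Stationarity: 2*1*x - 20 = 0
x* = 20/(2*1) = 10.0
Check constraint: 5*10.0 = 50.0 >= 7 -- satisfied.
Step 2: Compute optimal value.
f(x*) = 1*10.0^2 - 20*10.0 = -100.0


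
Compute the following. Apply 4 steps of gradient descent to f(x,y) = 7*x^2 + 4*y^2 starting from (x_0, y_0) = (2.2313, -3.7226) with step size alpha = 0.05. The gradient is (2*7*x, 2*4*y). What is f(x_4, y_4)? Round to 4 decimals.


Gradient descent on f(x,y) = 7*x^2 + 4*y^2.
Starting point: (2.2313, -3.7226), alpha = 0.05
Step 1: grad_x = 2*7*2.2313 = 31.2382, grad_y = 2*4*-3.7226 = -29.7808
  x_1 = 2.2313 - 0.05*31.2382 = 0.6694
  y_1 = -3.7226 - 0.05*-29.7808 = -2.2336
Step 2: grad_x = 2*7*0.6694 = 9.3715, grad_y = 2*4*-2.2336 = -17.8685
  x_2 = 0.6694 - 0.05*9.3715 = 0.2008
  y_2 = -2.2336 - 0.05*-17.8685 = -1.3401
Step 3: grad_x = 2*7*0.2008 = 2.8114, grad_y = 2*4*-1.3401 = -10.7211
  x_3 = 0.2008 - 0.05*2.8114 = 0.0602
  y_3 = -1.3401 - 0.05*-10.7211 = -0.8041
Step 4: grad_x = 2*7*0.0602 = 0.8434, grad_y = 2*4*-0.8041 = -6.4327
  x_4 = 0.0602 - 0.05*0.8434 = 0.0181
  y_4 = -0.8041 - 0.05*-6.4327 = -0.4824
f(0.0181, -0.4824) = 7*0.0181^2 + 4*(-0.4824)^2 = 0.9333


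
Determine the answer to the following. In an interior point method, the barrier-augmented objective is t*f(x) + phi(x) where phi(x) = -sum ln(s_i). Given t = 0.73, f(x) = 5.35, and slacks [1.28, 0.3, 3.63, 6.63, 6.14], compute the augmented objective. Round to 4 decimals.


Step 1: Compute log-barrier.
ln values: [0.2469, -1.204, 1.2892, 1.8916, 1.8148]
phi = -(0.2469 - 1.204 + 1.2892 + 1.8916 + 1.8148) = -4.0385
Step 2: Compute augmented objective.
t*f(x) = 0.73*5.35 = 3.9055
Total = 3.9055 - 4.0385 = -0.133


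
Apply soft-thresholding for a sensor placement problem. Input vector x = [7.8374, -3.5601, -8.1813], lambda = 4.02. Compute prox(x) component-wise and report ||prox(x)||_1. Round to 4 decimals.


Soft-thresholding with lambda = 4.02:
prox(7.8374) = sign(7.8374)*max(|7.8374| - 4.02, 0) = 3.8174
prox(-3.5601) = sign(-3.5601)*max(|-3.5601| - 4.02, 0) = 0.0
prox(-8.1813) = sign(-8.1813)*max(|-8.1813| - 4.02, 0) = -4.1613
prox(x) = [3.8174, 0.0, -4.1613]
||prox(x)||_1 = 3.8174 + 0.0 + 4.1613 = 7.9787


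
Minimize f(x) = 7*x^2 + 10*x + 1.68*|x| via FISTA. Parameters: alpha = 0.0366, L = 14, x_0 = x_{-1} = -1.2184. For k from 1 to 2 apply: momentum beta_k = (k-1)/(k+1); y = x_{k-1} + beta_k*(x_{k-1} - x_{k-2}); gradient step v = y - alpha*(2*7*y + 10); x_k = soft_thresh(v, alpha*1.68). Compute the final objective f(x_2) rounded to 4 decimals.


FISTA on f(x) = 7*x^2 + 10*x + 1.68*|x|
L = 14, alpha = 0.0366
Iteration 1: beta = 0.0, y = -1.2184 + 0.0*(-1.2184 + 1.2184) = -1.2184
  grad(y) = -7.0576, v = y - alpha*grad = -0.9601
  prox(v) = soft_thresh(-0.9601, 0.0615) = -0.8986
Iteration 2: beta = 0.3333, y = -0.8986 + 0.3333*(-0.8986 + 1.2184) = -0.792
  grad(y) = -1.0881, v = y - alpha*grad = -0.7522
  prox(v) = soft_thresh(-0.7522, 0.0615) = -0.6907
f(x_2) = 7*(-0.6907)^2 + 10*(-0.6907) + 1.68*|-0.6907| = -2.4072


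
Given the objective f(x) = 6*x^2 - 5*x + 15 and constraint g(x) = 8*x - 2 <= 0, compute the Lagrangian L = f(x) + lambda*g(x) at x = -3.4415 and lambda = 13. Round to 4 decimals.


Step 1: Evaluate f(x).
f(-3.4415) = 6*(-3.4415)^2 - 5*(-3.4415) + 15 = 103.271
Step 2: Evaluate g(x).
g(-3.4415) = 8*-3.4415 - 2 = -29.532
Step 3: Compute Lagrangian.
L = 103.271 + 13*-29.532 = -280.645


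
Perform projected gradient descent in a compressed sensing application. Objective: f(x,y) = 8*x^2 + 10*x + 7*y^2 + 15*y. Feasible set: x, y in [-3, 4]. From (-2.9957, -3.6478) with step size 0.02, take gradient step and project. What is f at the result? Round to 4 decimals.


Step 1: Compute gradient at (-2.9957, -3.6478).
grad_x = 2*8*-2.9957 + 10 = -37.9312
grad_y = 2*7*-3.6478 + 15 = -36.0692
Step 2: Gradient step.
x_raw = -2.9957 - 0.02*-37.9312 = -2.2371
y_raw = -3.6478 - 0.02*-36.0692 = -2.9264
Step 3: Project onto [-3, 4].
x_proj = clip(-2.2371) = -2.2371
y_proj = clip(-2.9264) = -2.9264
Step 4: Evaluate f.
f(-2.2371, -2.9264) = 33.7164


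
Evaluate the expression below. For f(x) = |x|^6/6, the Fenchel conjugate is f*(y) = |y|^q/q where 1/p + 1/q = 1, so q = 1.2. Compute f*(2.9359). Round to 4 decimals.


The conjugate exponent q satisfies 1/p + 1/q = 1.
p = 6, so q = 6/(6 - 1) = 1.2
|y|^q = 2.9359^1.2 = 3.6416
f*(2.9359) = 3.6416 / 1.2 = 3.0346


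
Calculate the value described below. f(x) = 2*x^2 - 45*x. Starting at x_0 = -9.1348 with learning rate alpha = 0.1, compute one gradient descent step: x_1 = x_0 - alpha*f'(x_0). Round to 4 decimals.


We compute the gradient at x_0 and apply the update.
f'(x) = 4*x - 45
f'(-9.1348) = 4*-9.1348 - 45 = -81.5392
x_1 = -9.1348 - 0.1*-81.5392 = -0.9809


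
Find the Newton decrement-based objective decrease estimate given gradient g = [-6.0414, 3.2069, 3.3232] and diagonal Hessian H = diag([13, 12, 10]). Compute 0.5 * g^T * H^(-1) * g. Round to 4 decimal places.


Step 1: H is diagonal, so H^(-1) * g = [-0.4647, 0.2672, 0.3323].
Step 2: g^T H^(-1) g = sum_i g_i^2 / H_ii
  = (-6.0414)^2/13 + (3.2069)^2/12 + (3.3232)^2/10
  = 2.8076 + 0.857 + 1.1044 = 4.769
Step 3: Objective decrease = 0.5 * g^T H^(-1) g = 2.3845


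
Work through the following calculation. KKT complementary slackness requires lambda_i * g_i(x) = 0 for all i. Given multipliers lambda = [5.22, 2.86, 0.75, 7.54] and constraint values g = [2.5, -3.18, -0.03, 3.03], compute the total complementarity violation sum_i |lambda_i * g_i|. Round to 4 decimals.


KKT complementary slackness check:
lambda_1 * g_1 = 5.22 * 2.5 = 13.05
lambda_2 * g_2 = 2.86 * -3.18 = -9.0948
lambda_3 * g_3 = 0.75 * -0.03 = -0.0225
lambda_4 * g_4 = 7.54 * 3.03 = 22.8462
Total violation = 13.05 + 9.0948 + 0.0225 + 22.8462 = 45.0135


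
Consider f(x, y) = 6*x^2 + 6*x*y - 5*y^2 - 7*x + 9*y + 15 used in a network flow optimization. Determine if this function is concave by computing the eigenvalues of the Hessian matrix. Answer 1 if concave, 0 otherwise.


The Hessian of f(x,y) = 6*x^2 + 6*x*y - 5*y^2 - 7*x + 9*y + 15 is:
H = [[12, 6], [6, -10]]
Trace = 12 - 10 = 2
Determinant = 12*-10 - (6)^2 = -156
Discriminant = (2)^2 - 4*-156 = 628.0
Eigenvalues: lambda_1 = -11.53, lambda_2 = 13.53
The function is not concave.

0


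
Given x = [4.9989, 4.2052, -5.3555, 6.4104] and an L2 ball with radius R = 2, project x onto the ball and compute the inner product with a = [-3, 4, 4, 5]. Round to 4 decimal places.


Step 1: Compute ||x|| (intermediates to 6 decimals).
||x|| = sqrt(4.9989^2 + 4.2052^2 + (-5.3555)^2 + 6.4104^2) = 10.604118
Step 2: Project.
Since ||x|| > R, scale = R/||x|| = 2/10.604118 = 0.188606, proj(x) = scale * x
proj(x) = [0.942823, 0.793126, -1.010079, 1.20904]
Step 3: Dot product.
a^T * proj(x) = -3*0.942823 + 4*0.793126 + 4*(-1.010079) + 5*1.20904 = 2.3489


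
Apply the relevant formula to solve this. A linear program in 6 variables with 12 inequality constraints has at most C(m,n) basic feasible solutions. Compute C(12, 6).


Each vertex corresponds to some choice of n active constraints out of m, so the number of vertices is at most C(m, n) = m! / (n!(m-n)!).
m = 12, n = 6
Numerator: 12 * 11 * 10 * 9 * 8 * 7
Denominator: 6! = 720
C(12, 6) = 924


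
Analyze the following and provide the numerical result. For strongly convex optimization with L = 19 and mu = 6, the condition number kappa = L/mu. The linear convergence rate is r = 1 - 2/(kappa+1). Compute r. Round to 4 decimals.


Step 1: Compute the condition number.
kappa = L/mu = 19/6 = 3.1667
Step 2: Compute the convergence rate.
r = 1 - 2/(kappa + 1) = 1 - 2*mu/(L + mu) = (L - mu)/(L + mu) = 13/25 = 0.52


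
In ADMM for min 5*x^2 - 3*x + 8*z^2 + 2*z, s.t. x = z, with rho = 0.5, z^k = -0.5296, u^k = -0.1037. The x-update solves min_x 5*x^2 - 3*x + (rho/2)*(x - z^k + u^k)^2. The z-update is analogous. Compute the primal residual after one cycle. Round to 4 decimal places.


ADMM iteration with rho = 0.5, z^k = -0.5296, u^k = -0.1037
Step 1: x-update.
Minimize 5*x^2 - 3*x + (0.5/2)*(x + 0.5296 - 0.1037)^2
FOC: (2*5 + 0.5)*x = 3 + 0.5*(-0.5296 + 0.1037)
x^{k+1} = 0.2654
Step 2: z-update.
Minimize 8*z^2 + 2*z + (0.5/2)*(0.2654 - z - 0.1037)^2
FOC: (2*8 + 0.5)*z = -2 + 0.5*(0.2654 - 0.1037)
z^{k+1} = -0.1163
Step 3: u-update.
u^{k+1} = -0.1037 + 0.2654 + 0.1163 = 0.278
Step 4: Primal residual = |0.2654 + 0.1163| = 0.3817


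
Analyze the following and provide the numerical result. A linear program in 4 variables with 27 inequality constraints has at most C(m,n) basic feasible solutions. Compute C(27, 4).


Each vertex corresponds to some choice of n active constraints out of m, so the number of vertices is at most C(m, n) = m! / (n!(m-n)!).
m = 27, n = 4
Numerator: 27 * 26 * 25 * 24
Denominator: 4! = 24
C(27, 4) = 17550


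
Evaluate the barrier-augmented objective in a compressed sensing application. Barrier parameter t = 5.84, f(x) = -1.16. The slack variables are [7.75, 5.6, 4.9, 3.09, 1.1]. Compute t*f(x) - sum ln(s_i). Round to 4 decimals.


Step 1: Compute log-barrier.
ln values: [2.0477, 1.7228, 1.5892, 1.1282, 0.0953]
phi = -(2.0477 + 1.7228 + 1.5892 + 1.1282 + 0.0953) = -6.5832
Step 2: Compute augmented objective.
t*f(x) = 5.84*-1.16 = -6.7744
Total = -6.7744 - 6.5832 = -13.3576


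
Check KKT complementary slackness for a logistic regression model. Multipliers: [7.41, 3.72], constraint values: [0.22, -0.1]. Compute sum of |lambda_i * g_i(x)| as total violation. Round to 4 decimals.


KKT complementary slackness check:
lambda_1 * g_1 = 7.41 * 0.22 = 1.6302
lambda_2 * g_2 = 3.72 * -0.1 = -0.372
Total violation = 1.6302 + 0.372 = 2.0022


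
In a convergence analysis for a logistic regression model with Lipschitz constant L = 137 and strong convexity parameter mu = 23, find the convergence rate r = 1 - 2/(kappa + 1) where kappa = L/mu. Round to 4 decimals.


Step 1: Compute the condition number.
kappa = L/mu = 137/23 = 5.9565
Step 2: Compute the convergence rate.
r = 1 - 2/(kappa + 1) = 1 - 2*mu/(L + mu) = (L - mu)/(L + mu) = 114/160 = 0.7125


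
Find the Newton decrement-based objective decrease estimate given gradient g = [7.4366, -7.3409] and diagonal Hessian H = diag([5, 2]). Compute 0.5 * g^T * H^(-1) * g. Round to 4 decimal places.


Step 1: H is diagonal, so H^(-1) * g = [1.4873, -3.6705].
Step 2: g^T H^(-1) g = sum_i g_i^2 / H_ii
  = (7.4366)^2/5 + (-7.3409)^2/2
  = 11.0606 + 26.9444 = 38.005
Step 3: Objective decrease = 0.5 * g^T H^(-1) g = 19.0025


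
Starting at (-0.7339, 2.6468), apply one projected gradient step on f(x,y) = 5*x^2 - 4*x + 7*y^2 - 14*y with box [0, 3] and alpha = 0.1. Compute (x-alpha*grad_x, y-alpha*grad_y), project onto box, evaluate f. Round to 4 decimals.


Step 1: Compute gradient at (-0.7339, 2.6468).
grad_x = 2*5*-0.7339 - 4 = -11.339
grad_y = 2*7*2.6468 - 14 = 23.0552
Step 2: Gradient step.
x_raw = -0.7339 - 0.1*-11.339 = 0.4
y_raw = 2.6468 - 0.1*23.0552 = 0.3413
Step 3: Project onto [0, 3].
x_proj = clip(0.4) = 0.4
y_proj = clip(0.3413) = 0.3413
Step 4: Evaluate f.
f(0.4, 0.3413) = -4.7626


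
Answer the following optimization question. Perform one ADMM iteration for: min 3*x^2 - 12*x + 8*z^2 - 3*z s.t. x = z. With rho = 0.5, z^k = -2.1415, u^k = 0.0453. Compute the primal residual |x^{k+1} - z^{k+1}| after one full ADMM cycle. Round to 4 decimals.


ADMM iteration with rho = 0.5, z^k = -2.1415, u^k = 0.0453
Step 1: x-update.
Minimize 3*x^2 - 12*x + (0.5/2)*(x + 2.1415 + 0.0453)^2
FOC: (2*3 + 0.5)*x = 12 + 0.5*(-2.1415 - 0.0453)
x^{k+1} = 1.6779
Step 2: z-update.
Minimize 8*z^2 - 3*z + (0.5/2)*(1.6779 - z + 0.0453)^2
FOC: (2*8 + 0.5)*z = 3 + 0.5*(1.6779 + 0.0453)
z^{k+1} = 0.234
Step 3: u-update.
u^{k+1} = 0.0453 + 1.6779 - 0.234 = 1.4892
Step 4: Primal residual = |1.6779 - 0.234| = 1.4439


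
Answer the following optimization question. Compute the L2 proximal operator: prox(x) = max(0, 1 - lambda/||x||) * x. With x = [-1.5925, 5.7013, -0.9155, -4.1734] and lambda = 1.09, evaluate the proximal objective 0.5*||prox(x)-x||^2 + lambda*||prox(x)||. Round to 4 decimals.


Step 1: Compute ||x||.
||x|| = 7.3004
Step 2: Compute scaling factor.
scale = max(0, 1 - 1.09/7.3004) = 0.8507
Step 3: prox(x) = [-1.3547, 4.8501, -0.7788, -3.5503]
||prox(x)|| = 6.2104
Step 4: Proximal objective.
0.5*||prox-x||^2 = 0.5941
lambda*||prox|| = 6.7693
Total = 7.3634
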